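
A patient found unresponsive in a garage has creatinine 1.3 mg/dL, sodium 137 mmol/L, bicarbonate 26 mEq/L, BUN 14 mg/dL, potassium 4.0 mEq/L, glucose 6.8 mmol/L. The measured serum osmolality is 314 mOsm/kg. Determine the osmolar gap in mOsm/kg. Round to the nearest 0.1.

28.2 mOsm/kg

Calculated osmolality = 2·Na + glucose + BUN/2.8
= 2·137 + 6.8 + 14/2.8
= 274 + 6.80 + 5
= 285.8 mOsm/kg ≈ 285.8 mOsm/kg
Osmolar gap = measured − calculated = 314 − 285.8 = 28.2 mOsm/kg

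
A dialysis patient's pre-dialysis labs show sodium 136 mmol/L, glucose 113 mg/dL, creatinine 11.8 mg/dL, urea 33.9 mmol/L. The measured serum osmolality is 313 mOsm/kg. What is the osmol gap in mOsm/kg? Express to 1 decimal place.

0.8 mOsm/kg

Calculated osmolality = 2·Na + glucose/18 + urea
= 2·136 + 113/18 + 33.9
= 272 + 6.28 + 33.90
= 312.18 mOsm/kg ≈ 312.2 mOsm/kg
Osmolar gap = measured − calculated = 313 − 312.2 = 0.8 mOsm/kg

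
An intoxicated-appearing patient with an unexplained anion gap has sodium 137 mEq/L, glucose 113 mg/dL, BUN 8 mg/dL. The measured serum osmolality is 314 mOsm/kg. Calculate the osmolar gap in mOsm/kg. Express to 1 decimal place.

30.9 mOsm/kg

Calculated osmolality = 2·Na + glucose/18 + BUN/2.8
= 2·137 + 113/18 + 8/2.8
= 274 + 6.28 + 2.86
= 283.14 mOsm/kg ≈ 283.1 mOsm/kg
Osmolar gap = measured − calculated = 314 − 283.1 = 30.9 mOsm/kg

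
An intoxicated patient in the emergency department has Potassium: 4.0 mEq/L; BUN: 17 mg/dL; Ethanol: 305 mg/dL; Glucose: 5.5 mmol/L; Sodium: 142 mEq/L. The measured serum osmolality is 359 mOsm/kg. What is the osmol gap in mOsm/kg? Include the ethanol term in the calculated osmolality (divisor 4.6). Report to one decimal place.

-2.9 mOsm/kg

Calculated osmolality = 2·Na + glucose + BUN/2.8 + ethanol/4.6
= 2·142 + 5.5 + 17/2.8 + 305/4.6
= 284 + 5.50 + 6.07 + 66.30
= 361.87 mOsm/kg ≈ 361.9 mOsm/kg
Osmolar gap = measured − calculated = 359 − 361.9 = -2.9 mOsm/kg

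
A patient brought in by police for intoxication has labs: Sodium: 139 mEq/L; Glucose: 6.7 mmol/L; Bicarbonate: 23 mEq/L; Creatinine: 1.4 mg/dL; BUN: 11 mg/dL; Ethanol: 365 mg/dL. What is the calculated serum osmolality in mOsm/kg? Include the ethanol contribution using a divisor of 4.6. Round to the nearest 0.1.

368.0 mOsm/kg

Calculated osmolality = 2·Na + glucose + BUN/2.8 + ethanol/4.6
= 2·139 + 6.7 + 11/2.8 + 365/4.6
= 278 + 6.70 + 3.93 + 79.35
= 367.98 mOsm/kg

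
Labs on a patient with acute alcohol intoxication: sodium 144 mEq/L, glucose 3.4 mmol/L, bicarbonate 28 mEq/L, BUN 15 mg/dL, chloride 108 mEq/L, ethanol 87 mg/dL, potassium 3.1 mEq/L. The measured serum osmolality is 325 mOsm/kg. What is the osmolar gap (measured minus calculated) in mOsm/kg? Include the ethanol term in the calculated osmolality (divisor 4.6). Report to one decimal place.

9.3 mOsm/kg

Calculated osmolality = 2·Na + glucose + BUN/2.8 + ethanol/4.6
= 2·144 + 3.4 + 15/2.8 + 87/4.6
= 288 + 3.40 + 5.36 + 18.91
= 315.67 mOsm/kg ≈ 315.7 mOsm/kg
Osmolar gap = measured − calculated = 325 − 315.7 = 9.3 mOsm/kg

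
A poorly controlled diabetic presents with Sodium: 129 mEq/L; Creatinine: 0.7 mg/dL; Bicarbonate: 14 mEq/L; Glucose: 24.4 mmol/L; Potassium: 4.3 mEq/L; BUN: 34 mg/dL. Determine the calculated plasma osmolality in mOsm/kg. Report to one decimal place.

294.5 mOsm/kg

Calculated osmolality = 2·Na + glucose + BUN/2.8
= 2·129 + 24.4 + 34/2.8
= 258 + 24.40 + 12.14
= 294.54 mOsm/kg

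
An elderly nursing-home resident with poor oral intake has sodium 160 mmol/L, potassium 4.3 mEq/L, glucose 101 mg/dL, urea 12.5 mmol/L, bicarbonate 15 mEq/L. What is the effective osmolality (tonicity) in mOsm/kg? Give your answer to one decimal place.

Effective osmolality excludes urea (freely permeant across cell membranes):
2·Na + glucose/18
= 2·160 + 101/18
= 320 + 5.61
= 325.61 mOsm/kg

325.6 mOsm/kg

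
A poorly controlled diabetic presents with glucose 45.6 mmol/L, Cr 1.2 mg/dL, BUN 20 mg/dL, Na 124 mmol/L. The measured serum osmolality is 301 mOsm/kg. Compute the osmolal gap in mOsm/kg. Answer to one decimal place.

Calculated osmolality = 2·Na + glucose + BUN/2.8
= 2·124 + 45.6 + 20/2.8
= 248 + 45.60 + 7.14
= 300.74 mOsm/kg ≈ 300.7 mOsm/kg
Osmolar gap = measured − calculated = 301 − 300.7 = 0.3 mOsm/kg

0.3 mOsm/kg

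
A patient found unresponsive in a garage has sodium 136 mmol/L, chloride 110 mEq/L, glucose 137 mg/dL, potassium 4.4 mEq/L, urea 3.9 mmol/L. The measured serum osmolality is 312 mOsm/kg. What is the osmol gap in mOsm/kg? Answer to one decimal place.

28.5 mOsm/kg

Calculated osmolality = 2·Na + glucose/18 + urea
= 2·136 + 137/18 + 3.9
= 272 + 7.61 + 3.90
= 283.51 mOsm/kg ≈ 283.5 mOsm/kg
Osmolar gap = measured − calculated = 312 − 283.5 = 28.5 mOsm/kg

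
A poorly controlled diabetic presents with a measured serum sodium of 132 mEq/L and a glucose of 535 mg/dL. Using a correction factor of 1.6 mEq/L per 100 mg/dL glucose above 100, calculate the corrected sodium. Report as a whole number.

139 mEq/L

Corrected Na = measured Na + 1.6 · (glucose − 100)/100
= 132 + 1.6 · (535 − 100)/100
= 132 + 7
= 139 mEq/L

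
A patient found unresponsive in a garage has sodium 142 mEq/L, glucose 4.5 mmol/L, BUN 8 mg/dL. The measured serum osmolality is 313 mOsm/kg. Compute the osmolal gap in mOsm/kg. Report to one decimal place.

Calculated osmolality = 2·Na + glucose + BUN/2.8
= 2·142 + 4.5 + 8/2.8
= 284 + 4.50 + 2.86
= 291.36 mOsm/kg ≈ 291.4 mOsm/kg
Osmolar gap = measured − calculated = 313 − 291.4 = 21.6 mOsm/kg

21.6 mOsm/kg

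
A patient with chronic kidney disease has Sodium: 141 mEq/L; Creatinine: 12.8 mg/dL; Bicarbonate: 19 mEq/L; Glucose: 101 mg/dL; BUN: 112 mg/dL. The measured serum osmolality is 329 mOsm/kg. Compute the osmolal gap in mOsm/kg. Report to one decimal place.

Calculated osmolality = 2·Na + glucose/18 + BUN/2.8
= 2·141 + 101/18 + 112/2.8
= 282 + 5.61 + 40
= 327.61 mOsm/kg ≈ 327.6 mOsm/kg
Osmolar gap = measured − calculated = 329 − 327.6 = 1.4 mOsm/kg

1.4 mOsm/kg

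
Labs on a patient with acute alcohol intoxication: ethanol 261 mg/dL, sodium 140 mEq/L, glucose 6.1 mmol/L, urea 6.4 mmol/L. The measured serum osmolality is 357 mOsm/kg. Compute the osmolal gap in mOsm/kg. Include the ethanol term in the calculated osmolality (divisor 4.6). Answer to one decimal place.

Calculated osmolality = 2·Na + glucose + urea + ethanol/4.6
= 2·140 + 6.1 + 6.4 + 261/4.6
= 280 + 6.10 + 6.40 + 56.74
= 349.24 mOsm/kg ≈ 349.2 mOsm/kg
Osmolar gap = measured − calculated = 357 − 349.2 = 7.8 mOsm/kg

7.8 mOsm/kg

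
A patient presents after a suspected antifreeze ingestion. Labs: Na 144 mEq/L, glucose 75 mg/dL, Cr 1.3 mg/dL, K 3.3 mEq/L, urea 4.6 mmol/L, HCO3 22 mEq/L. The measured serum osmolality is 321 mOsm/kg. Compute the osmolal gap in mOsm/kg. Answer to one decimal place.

Calculated osmolality = 2·Na + glucose/18 + urea
= 2·144 + 75/18 + 4.6
= 288 + 4.17 + 4.60
= 296.77 mOsm/kg ≈ 296.8 mOsm/kg
Osmolar gap = measured − calculated = 321 − 296.8 = 24.2 mOsm/kg

24.2 mOsm/kg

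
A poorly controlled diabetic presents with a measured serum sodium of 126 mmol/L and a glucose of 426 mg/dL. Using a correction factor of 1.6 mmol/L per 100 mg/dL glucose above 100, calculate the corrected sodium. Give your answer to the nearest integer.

131 mmol/L

Corrected Na = measured Na + 1.6 · (glucose − 100)/100
= 126 + 1.6 · (426 − 100)/100
= 126 + 5.2
= 131.2 mmol/L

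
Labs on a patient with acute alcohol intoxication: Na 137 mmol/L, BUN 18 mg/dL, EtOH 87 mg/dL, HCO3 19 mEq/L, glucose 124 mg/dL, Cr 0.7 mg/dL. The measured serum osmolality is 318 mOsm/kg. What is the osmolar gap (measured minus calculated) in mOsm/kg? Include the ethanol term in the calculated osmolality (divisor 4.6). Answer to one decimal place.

Calculated osmolality = 2·Na + glucose/18 + BUN/2.8 + ethanol/4.6
= 2·137 + 124/18 + 18/2.8 + 87/4.6
= 274 + 6.89 + 6.43 + 18.91
= 306.23 mOsm/kg ≈ 306.2 mOsm/kg
Osmolar gap = measured − calculated = 318 − 306.2 = 11.8 mOsm/kg

11.8 mOsm/kg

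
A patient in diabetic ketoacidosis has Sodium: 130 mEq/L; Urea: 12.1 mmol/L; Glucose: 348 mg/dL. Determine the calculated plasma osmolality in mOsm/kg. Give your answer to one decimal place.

291.4 mOsm/kg

Calculated osmolality = 2·Na + glucose/18 + urea
= 2·130 + 348/18 + 12.1
= 260 + 19.33 + 12.10
= 291.43 mOsm/kg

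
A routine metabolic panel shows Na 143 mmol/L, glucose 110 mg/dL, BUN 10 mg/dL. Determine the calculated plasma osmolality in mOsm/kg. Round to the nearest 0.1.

Calculated osmolality = 2·Na + glucose/18 + BUN/2.8
= 2·143 + 110/18 + 10/2.8
= 286 + 6.11 + 3.57
= 295.68 mOsm/kg

295.7 mOsm/kg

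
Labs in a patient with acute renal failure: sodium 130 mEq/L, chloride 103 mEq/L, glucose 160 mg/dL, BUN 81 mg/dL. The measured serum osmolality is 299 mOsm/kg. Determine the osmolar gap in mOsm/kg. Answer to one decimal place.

Calculated osmolality = 2·Na + glucose/18 + BUN/2.8
= 2·130 + 160/18 + 81/2.8
= 260 + 8.89 + 28.93
= 297.82 mOsm/kg ≈ 297.8 mOsm/kg
Osmolar gap = measured − calculated = 299 − 297.8 = 1.2 mOsm/kg

1.2 mOsm/kg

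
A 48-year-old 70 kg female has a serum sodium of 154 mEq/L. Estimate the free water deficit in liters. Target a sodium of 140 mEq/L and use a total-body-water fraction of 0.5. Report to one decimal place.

TBW = 0.5 · 70 = 35 L
Free water deficit = TBW · (Na/140 − 1)
= 35 · (154/140 − 1)
= 35 · 0.1
= 3.5 L

3.5 L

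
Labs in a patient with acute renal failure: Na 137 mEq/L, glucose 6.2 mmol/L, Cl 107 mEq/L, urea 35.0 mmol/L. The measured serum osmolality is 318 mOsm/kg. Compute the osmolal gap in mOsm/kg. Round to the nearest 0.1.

2.8 mOsm/kg

Calculated osmolality = 2·Na + glucose + urea
= 2·137 + 6.2 + 35
= 274 + 6.20 + 35
= 315.2 mOsm/kg ≈ 315.2 mOsm/kg
Osmolar gap = measured − calculated = 318 − 315.2 = 2.8 mOsm/kg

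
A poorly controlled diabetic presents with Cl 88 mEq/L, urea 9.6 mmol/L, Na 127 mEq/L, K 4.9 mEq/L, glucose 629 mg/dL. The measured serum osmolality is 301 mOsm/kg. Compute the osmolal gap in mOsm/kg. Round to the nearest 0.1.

2.5 mOsm/kg

Calculated osmolality = 2·Na + glucose/18 + urea
= 2·127 + 629/18 + 9.6
= 254 + 34.94 + 9.60
= 298.54 mOsm/kg ≈ 298.5 mOsm/kg
Osmolar gap = measured − calculated = 301 − 298.5 = 2.5 mOsm/kg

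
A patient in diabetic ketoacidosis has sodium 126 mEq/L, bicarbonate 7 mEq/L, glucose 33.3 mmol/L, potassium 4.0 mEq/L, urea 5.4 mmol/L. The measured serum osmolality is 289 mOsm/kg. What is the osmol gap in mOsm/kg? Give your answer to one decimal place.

-1.7 mOsm/kg

Calculated osmolality = 2·Na + glucose + urea
= 2·126 + 33.3 + 5.4
= 252 + 33.30 + 5.40
= 290.7 mOsm/kg ≈ 290.7 mOsm/kg
Osmolar gap = measured − calculated = 289 − 290.7 = -1.7 mOsm/kg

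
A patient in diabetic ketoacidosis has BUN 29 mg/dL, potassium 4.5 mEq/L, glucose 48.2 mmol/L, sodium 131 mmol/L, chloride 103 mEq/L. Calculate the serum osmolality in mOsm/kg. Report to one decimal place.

320.6 mOsm/kg

Calculated osmolality = 2·Na + glucose + BUN/2.8
= 2·131 + 48.2 + 29/2.8
= 262 + 48.20 + 10.36
= 320.56 mOsm/kg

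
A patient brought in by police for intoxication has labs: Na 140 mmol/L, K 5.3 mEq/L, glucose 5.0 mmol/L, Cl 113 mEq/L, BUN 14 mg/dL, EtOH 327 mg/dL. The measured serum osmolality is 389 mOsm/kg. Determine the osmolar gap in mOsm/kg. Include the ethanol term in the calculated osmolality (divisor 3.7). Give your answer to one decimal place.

Calculated osmolality = 2·Na + glucose + BUN/2.8 + ethanol/3.7
= 2·140 + 5 + 14/2.8 + 327/3.7
= 280 + 5 + 5 + 88.38
= 378.38 mOsm/kg ≈ 378.4 mOsm/kg
Osmolar gap = measured − calculated = 389 − 378.4 = 10.6 mOsm/kg

10.6 mOsm/kg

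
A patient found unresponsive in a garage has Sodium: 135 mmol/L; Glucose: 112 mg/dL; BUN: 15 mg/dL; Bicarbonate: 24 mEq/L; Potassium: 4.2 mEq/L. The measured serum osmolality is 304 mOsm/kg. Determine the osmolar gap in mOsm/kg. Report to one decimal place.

Calculated osmolality = 2·Na + glucose/18 + BUN/2.8
= 2·135 + 112/18 + 15/2.8
= 270 + 6.22 + 5.36
= 281.58 mOsm/kg ≈ 281.6 mOsm/kg
Osmolar gap = measured − calculated = 304 − 281.6 = 22.4 mOsm/kg

22.4 mOsm/kg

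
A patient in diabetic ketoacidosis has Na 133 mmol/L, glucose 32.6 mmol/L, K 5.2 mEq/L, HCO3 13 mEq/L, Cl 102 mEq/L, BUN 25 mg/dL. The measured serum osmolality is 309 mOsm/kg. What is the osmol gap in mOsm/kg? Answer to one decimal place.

Calculated osmolality = 2·Na + glucose + BUN/2.8
= 2·133 + 32.6 + 25/2.8
= 266 + 32.60 + 8.93
= 307.53 mOsm/kg ≈ 307.5 mOsm/kg
Osmolar gap = measured − calculated = 309 − 307.5 = 1.5 mOsm/kg

1.5 mOsm/kg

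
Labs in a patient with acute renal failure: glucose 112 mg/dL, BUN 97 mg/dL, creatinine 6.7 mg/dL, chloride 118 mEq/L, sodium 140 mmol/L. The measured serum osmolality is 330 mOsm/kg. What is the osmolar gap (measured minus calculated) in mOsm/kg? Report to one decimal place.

9.1 mOsm/kg

Calculated osmolality = 2·Na + glucose/18 + BUN/2.8
= 2·140 + 112/18 + 97/2.8
= 280 + 6.22 + 34.64
= 320.86 mOsm/kg ≈ 320.9 mOsm/kg
Osmolar gap = measured − calculated = 330 − 320.9 = 9.1 mOsm/kg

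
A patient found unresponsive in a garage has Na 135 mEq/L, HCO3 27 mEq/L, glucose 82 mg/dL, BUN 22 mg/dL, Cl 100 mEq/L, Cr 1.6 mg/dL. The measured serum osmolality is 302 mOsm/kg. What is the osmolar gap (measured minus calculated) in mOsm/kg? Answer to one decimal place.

19.6 mOsm/kg

Calculated osmolality = 2·Na + glucose/18 + BUN/2.8
= 2·135 + 82/18 + 22/2.8
= 270 + 4.56 + 7.86
= 282.42 mOsm/kg ≈ 282.4 mOsm/kg
Osmolar gap = measured − calculated = 302 − 282.4 = 19.6 mOsm/kg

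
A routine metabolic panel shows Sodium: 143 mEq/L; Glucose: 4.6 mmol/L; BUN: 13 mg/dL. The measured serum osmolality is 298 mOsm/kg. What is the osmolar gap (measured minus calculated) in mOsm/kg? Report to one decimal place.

2.8 mOsm/kg

Calculated osmolality = 2·Na + glucose + BUN/2.8
= 2·143 + 4.6 + 13/2.8
= 286 + 4.60 + 4.64
= 295.24 mOsm/kg ≈ 295.2 mOsm/kg
Osmolar gap = measured − calculated = 298 − 295.2 = 2.8 mOsm/kg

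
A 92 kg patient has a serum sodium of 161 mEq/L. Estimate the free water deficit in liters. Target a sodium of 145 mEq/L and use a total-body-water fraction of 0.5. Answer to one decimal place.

5.1 L

TBW = 0.5 · 92 = 46 L
Free water deficit = TBW · (Na/145 − 1)
= 46 · (161/145 − 1)
= 46 · 0.1103
= 5.07 L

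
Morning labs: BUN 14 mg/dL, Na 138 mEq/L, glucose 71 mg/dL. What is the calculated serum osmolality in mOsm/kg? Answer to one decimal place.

284.9 mOsm/kg

Calculated osmolality = 2·Na + glucose/18 + BUN/2.8
= 2·138 + 71/18 + 14/2.8
= 276 + 3.94 + 5
= 284.94 mOsm/kg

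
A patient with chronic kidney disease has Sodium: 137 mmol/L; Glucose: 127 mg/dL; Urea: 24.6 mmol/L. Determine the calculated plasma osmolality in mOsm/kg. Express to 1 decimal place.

Calculated osmolality = 2·Na + glucose/18 + urea
= 2·137 + 127/18 + 24.6
= 274 + 7.06 + 24.60
= 305.66 mOsm/kg

305.7 mOsm/kg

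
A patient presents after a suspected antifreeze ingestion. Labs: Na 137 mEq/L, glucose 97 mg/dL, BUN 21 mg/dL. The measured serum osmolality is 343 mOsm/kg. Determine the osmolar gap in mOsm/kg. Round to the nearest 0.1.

Calculated osmolality = 2·Na + glucose/18 + BUN/2.8
= 2·137 + 97/18 + 21/2.8
= 274 + 5.39 + 7.50
= 286.89 mOsm/kg ≈ 286.9 mOsm/kg
Osmolar gap = measured − calculated = 343 − 286.9 = 56.1 mOsm/kg

56.1 mOsm/kg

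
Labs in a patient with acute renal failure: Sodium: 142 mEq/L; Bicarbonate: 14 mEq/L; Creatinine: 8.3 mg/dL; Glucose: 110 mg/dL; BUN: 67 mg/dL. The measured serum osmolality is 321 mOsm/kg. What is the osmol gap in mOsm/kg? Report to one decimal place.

7.0 mOsm/kg

Calculated osmolality = 2·Na + glucose/18 + BUN/2.8
= 2·142 + 110/18 + 67/2.8
= 284 + 6.11 + 23.93
= 314.04 mOsm/kg ≈ 314.0 mOsm/kg
Osmolar gap = measured − calculated = 321 − 314.0 = 7.0 mOsm/kg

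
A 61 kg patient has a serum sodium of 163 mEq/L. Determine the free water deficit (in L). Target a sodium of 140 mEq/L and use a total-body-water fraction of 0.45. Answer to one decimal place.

4.5 L

TBW = 0.45 · 61 = 27.45 L
Free water deficit = TBW · (Na/140 − 1)
= 27.45 · (163/140 − 1)
= 27.45 · 0.1643
= 4.51 L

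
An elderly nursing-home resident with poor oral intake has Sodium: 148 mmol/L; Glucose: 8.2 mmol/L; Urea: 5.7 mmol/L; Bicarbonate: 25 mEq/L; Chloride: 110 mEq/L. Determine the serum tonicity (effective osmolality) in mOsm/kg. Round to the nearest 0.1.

Effective osmolality excludes urea (freely permeant across cell membranes):
2·Na + glucose
= 2·148 + 8.2
= 296 + 8.2
= 304.2 mOsm/kg

304.2 mOsm/kg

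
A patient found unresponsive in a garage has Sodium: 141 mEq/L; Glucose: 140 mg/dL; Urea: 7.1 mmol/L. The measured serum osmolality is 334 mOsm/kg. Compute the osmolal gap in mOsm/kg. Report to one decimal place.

Calculated osmolality = 2·Na + glucose/18 + urea
= 2·141 + 140/18 + 7.1
= 282 + 7.78 + 7.10
= 296.88 mOsm/kg ≈ 296.9 mOsm/kg
Osmolar gap = measured − calculated = 334 − 296.9 = 37.1 mOsm/kg

37.1 mOsm/kg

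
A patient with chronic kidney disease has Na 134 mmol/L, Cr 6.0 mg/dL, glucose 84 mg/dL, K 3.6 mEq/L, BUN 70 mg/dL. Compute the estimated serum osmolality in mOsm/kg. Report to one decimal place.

Calculated osmolality = 2·Na + glucose/18 + BUN/2.8
= 2·134 + 84/18 + 70/2.8
= 268 + 4.67 + 25
= 297.67 mOsm/kg

297.7 mOsm/kg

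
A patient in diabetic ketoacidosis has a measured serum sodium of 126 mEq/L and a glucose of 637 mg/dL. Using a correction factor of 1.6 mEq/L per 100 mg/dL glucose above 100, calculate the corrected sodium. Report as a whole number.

135 mEq/L

Corrected Na = measured Na + 1.6 · (glucose − 100)/100
= 126 + 1.6 · (637 − 100)/100
= 126 + 8.6
= 134.6 mEq/L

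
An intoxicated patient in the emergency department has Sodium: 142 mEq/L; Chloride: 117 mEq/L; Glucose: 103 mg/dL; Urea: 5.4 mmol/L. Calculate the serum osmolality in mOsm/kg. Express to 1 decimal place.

Calculated osmolality = 2·Na + glucose/18 + urea
= 2·142 + 103/18 + 5.4
= 284 + 5.72 + 5.40
= 295.12 mOsm/kg

295.1 mOsm/kg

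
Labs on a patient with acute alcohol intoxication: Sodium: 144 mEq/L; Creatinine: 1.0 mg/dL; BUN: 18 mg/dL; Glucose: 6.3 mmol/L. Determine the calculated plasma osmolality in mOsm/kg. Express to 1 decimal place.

300.7 mOsm/kg

Calculated osmolality = 2·Na + glucose + BUN/2.8
= 2·144 + 6.3 + 18/2.8
= 288 + 6.30 + 6.43
= 300.73 mOsm/kg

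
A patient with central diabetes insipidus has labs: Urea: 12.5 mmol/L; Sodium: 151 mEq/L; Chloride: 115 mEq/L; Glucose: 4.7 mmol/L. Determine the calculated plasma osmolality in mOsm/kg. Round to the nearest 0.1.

Calculated osmolality = 2·Na + glucose + urea
= 2·151 + 4.7 + 12.5
= 302 + 4.70 + 12.50
= 319.2 mOsm/kg

319.2 mOsm/kg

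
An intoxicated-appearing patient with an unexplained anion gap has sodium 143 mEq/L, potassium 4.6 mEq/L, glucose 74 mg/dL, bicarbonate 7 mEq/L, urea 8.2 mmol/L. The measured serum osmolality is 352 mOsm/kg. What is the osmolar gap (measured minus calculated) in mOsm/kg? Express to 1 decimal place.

53.7 mOsm/kg

Calculated osmolality = 2·Na + glucose/18 + urea
= 2·143 + 74/18 + 8.2
= 286 + 4.11 + 8.20
= 298.31 mOsm/kg ≈ 298.3 mOsm/kg
Osmolar gap = measured − calculated = 352 − 298.3 = 53.7 mOsm/kg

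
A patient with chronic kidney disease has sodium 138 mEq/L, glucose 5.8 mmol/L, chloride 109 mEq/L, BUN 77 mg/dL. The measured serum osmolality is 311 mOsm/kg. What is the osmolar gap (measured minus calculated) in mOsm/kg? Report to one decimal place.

Calculated osmolality = 2·Na + glucose + BUN/2.8
= 2·138 + 5.8 + 77/2.8
= 276 + 5.80 + 27.50
= 309.3 mOsm/kg ≈ 309.3 mOsm/kg
Osmolar gap = measured − calculated = 311 − 309.3 = 1.7 mOsm/kg

1.7 mOsm/kg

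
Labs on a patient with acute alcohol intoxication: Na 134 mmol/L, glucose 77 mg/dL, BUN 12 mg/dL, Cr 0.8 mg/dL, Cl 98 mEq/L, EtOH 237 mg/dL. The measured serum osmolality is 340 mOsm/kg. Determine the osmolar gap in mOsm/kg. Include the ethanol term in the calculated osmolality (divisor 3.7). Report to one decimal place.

Calculated osmolality = 2·Na + glucose/18 + BUN/2.8 + ethanol/3.7
= 2·134 + 77/18 + 12/2.8 + 237/3.7
= 268 + 4.28 + 4.29 + 64.05
= 340.62 mOsm/kg ≈ 340.6 mOsm/kg
Osmolar gap = measured − calculated = 340 − 340.6 = -0.6 mOsm/kg

-0.6 mOsm/kg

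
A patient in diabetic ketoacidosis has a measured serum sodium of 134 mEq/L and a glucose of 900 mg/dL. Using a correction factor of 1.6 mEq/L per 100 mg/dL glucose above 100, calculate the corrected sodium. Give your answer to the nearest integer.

147 mEq/L

Corrected Na = measured Na + 1.6 · (glucose − 100)/100
= 134 + 1.6 · (900 − 100)/100
= 134 + 12.8
= 146.8 mEq/L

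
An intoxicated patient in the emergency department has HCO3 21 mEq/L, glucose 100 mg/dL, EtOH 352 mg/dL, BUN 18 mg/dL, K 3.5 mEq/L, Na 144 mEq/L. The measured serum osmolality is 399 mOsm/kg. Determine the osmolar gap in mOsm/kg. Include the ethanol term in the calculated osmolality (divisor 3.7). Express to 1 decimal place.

Calculated osmolality = 2·Na + glucose/18 + BUN/2.8 + ethanol/3.7
= 2·144 + 100/18 + 18/2.8 + 352/3.7
= 288 + 5.56 + 6.43 + 95.14
= 395.13 mOsm/kg ≈ 395.1 mOsm/kg
Osmolar gap = measured − calculated = 399 − 395.1 = 3.9 mOsm/kg

3.9 mOsm/kg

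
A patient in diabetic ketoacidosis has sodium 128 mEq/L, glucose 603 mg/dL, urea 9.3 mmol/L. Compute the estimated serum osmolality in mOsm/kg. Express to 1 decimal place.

Calculated osmolality = 2·Na + glucose/18 + urea
= 2·128 + 603/18 + 9.3
= 256 + 33.50 + 9.30
= 298.8 mOsm/kg

298.8 mOsm/kg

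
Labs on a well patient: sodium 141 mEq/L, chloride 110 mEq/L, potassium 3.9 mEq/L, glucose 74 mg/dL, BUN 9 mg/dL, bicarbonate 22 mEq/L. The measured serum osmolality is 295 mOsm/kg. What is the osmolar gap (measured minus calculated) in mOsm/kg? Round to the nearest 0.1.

Calculated osmolality = 2·Na + glucose/18 + BUN/2.8
= 2·141 + 74/18 + 9/2.8
= 282 + 4.11 + 3.21
= 289.32 mOsm/kg ≈ 289.3 mOsm/kg
Osmolar gap = measured − calculated = 295 − 289.3 = 5.7 mOsm/kg

5.7 mOsm/kg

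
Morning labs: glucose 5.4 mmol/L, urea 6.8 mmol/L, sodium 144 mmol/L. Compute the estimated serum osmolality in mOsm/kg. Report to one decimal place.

300.2 mOsm/kg

Calculated osmolality = 2·Na + glucose + urea
= 2·144 + 5.4 + 6.8
= 288 + 5.40 + 6.80
= 300.2 mOsm/kg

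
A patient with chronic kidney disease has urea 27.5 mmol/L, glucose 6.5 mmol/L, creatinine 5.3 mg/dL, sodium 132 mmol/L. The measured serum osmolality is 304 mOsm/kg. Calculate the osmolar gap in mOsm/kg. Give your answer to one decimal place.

6.0 mOsm/kg

Calculated osmolality = 2·Na + glucose + urea
= 2·132 + 6.5 + 27.5
= 264 + 6.50 + 27.50
= 298 mOsm/kg ≈ 298.0 mOsm/kg
Osmolar gap = measured − calculated = 304 − 298.0 = 6.0 mOsm/kg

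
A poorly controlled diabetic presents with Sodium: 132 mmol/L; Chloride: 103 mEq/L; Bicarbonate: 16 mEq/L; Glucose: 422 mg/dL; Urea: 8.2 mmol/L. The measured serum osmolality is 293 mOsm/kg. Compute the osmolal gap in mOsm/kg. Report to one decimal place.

-2.6 mOsm/kg

Calculated osmolality = 2·Na + glucose/18 + urea
= 2·132 + 422/18 + 8.2
= 264 + 23.44 + 8.20
= 295.64 mOsm/kg ≈ 295.6 mOsm/kg
Osmolar gap = measured − calculated = 293 − 295.6 = -2.6 mOsm/kg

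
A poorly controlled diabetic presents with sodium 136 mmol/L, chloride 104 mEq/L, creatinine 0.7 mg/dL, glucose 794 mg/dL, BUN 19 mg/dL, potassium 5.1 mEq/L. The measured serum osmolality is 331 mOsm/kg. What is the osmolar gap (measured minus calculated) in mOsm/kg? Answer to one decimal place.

Calculated osmolality = 2·Na + glucose/18 + BUN/2.8
= 2·136 + 794/18 + 19/2.8
= 272 + 44.11 + 6.79
= 322.9 mOsm/kg ≈ 322.9 mOsm/kg
Osmolar gap = measured − calculated = 331 − 322.9 = 8.1 mOsm/kg

8.1 mOsm/kg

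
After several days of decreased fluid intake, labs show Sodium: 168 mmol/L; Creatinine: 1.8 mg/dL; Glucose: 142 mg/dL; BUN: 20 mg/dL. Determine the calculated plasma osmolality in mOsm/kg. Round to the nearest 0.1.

351.0 mOsm/kg

Calculated osmolality = 2·Na + glucose/18 + BUN/2.8
= 2·168 + 142/18 + 20/2.8
= 336 + 7.89 + 7.14
= 351.03 mOsm/kg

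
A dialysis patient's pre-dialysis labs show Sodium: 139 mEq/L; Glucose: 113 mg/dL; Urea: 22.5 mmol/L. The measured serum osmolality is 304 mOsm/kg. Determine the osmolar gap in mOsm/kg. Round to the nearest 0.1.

Calculated osmolality = 2·Na + glucose/18 + urea
= 2·139 + 113/18 + 22.5
= 278 + 6.28 + 22.50
= 306.78 mOsm/kg ≈ 306.8 mOsm/kg
Osmolar gap = measured − calculated = 304 − 306.8 = -2.8 mOsm/kg

-2.8 mOsm/kg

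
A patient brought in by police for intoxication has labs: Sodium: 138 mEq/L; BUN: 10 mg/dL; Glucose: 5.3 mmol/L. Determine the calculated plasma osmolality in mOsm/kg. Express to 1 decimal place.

Calculated osmolality = 2·Na + glucose + BUN/2.8
= 2·138 + 5.3 + 10/2.8
= 276 + 5.30 + 3.57
= 284.87 mOsm/kg

284.9 mOsm/kg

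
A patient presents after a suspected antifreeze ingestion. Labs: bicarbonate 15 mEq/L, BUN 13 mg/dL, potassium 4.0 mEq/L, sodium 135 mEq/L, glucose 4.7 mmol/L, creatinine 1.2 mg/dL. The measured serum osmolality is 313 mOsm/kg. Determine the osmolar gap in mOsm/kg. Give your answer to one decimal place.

33.7 mOsm/kg

Calculated osmolality = 2·Na + glucose + BUN/2.8
= 2·135 + 4.7 + 13/2.8
= 270 + 4.70 + 4.64
= 279.34 mOsm/kg ≈ 279.3 mOsm/kg
Osmolar gap = measured − calculated = 313 − 279.3 = 33.7 mOsm/kg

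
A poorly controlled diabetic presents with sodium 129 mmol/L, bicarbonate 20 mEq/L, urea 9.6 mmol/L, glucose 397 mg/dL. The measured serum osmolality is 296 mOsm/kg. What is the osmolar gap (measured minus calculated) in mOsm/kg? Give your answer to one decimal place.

6.3 mOsm/kg

Calculated osmolality = 2·Na + glucose/18 + urea
= 2·129 + 397/18 + 9.6
= 258 + 22.06 + 9.60
= 289.66 mOsm/kg ≈ 289.7 mOsm/kg
Osmolar gap = measured − calculated = 296 − 289.7 = 6.3 mOsm/kg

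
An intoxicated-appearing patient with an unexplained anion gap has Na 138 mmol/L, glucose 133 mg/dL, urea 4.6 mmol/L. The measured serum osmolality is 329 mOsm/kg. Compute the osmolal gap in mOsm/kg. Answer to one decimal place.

Calculated osmolality = 2·Na + glucose/18 + urea
= 2·138 + 133/18 + 4.6
= 276 + 7.39 + 4.60
= 287.99 mOsm/kg ≈ 288.0 mOsm/kg
Osmolar gap = measured − calculated = 329 − 288.0 = 41.0 mOsm/kg

41.0 mOsm/kg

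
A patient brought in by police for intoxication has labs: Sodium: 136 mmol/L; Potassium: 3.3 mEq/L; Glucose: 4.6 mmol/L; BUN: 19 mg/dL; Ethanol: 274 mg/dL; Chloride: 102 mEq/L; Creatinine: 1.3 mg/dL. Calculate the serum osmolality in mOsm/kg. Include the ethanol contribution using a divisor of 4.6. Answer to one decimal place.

Calculated osmolality = 2·Na + glucose + BUN/2.8 + ethanol/4.6
= 2·136 + 4.6 + 19/2.8 + 274/4.6
= 272 + 4.60 + 6.79 + 59.57
= 342.96 mOsm/kg

343.0 mOsm/kg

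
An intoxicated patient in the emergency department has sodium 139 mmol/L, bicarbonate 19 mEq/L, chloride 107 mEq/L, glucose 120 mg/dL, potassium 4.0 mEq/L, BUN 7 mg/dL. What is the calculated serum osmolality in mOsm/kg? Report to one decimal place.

Calculated osmolality = 2·Na + glucose/18 + BUN/2.8
= 2·139 + 120/18 + 7/2.8
= 278 + 6.67 + 2.50
= 287.17 mOsm/kg

287.2 mOsm/kg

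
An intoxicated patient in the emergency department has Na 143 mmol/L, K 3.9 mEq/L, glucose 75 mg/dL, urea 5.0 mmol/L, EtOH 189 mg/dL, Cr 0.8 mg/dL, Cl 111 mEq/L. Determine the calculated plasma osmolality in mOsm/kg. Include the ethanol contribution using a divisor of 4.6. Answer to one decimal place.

336.3 mOsm/kg

Calculated osmolality = 2·Na + glucose/18 + urea + ethanol/4.6
= 2·143 + 75/18 + 5 + 189/4.6
= 286 + 4.17 + 5 + 41.09
= 336.26 mOsm/kg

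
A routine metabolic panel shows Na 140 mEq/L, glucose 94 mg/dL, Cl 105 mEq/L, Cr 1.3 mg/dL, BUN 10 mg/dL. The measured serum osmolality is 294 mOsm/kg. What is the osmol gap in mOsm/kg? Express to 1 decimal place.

Calculated osmolality = 2·Na + glucose/18 + BUN/2.8
= 2·140 + 94/18 + 10/2.8
= 280 + 5.22 + 3.57
= 288.79 mOsm/kg ≈ 288.8 mOsm/kg
Osmolar gap = measured − calculated = 294 − 288.8 = 5.2 mOsm/kg

5.2 mOsm/kg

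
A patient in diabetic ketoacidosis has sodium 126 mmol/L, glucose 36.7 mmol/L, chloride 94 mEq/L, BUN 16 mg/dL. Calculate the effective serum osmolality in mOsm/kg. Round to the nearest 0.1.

Effective osmolality excludes urea (freely permeant across cell membranes):
2·Na + glucose
= 2·126 + 36.7
= 252 + 36.7
= 288.7 mOsm/kg

288.7 mOsm/kg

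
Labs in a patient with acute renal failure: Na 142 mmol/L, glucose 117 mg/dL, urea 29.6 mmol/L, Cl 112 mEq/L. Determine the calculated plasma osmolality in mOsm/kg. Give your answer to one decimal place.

Calculated osmolality = 2·Na + glucose/18 + urea
= 2·142 + 117/18 + 29.6
= 284 + 6.50 + 29.60
= 320.1 mOsm/kg

320.1 mOsm/kg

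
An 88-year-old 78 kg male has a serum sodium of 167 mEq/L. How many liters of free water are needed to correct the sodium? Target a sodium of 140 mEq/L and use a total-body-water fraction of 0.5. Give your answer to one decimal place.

7.5 L

TBW = 0.5 · 78 = 39 L
Free water deficit = TBW · (Na/140 − 1)
= 39 · (167/140 − 1)
= 39 · 0.1929
= 7.52 L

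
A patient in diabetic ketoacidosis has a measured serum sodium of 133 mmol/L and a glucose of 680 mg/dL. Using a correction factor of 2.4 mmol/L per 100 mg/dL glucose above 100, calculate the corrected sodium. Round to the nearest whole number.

147 mmol/L

Corrected Na = measured Na + 2.4 · (glucose − 100)/100
= 133 + 2.4 · (680 − 100)/100
= 133 + 13.9
= 146.9 mmol/L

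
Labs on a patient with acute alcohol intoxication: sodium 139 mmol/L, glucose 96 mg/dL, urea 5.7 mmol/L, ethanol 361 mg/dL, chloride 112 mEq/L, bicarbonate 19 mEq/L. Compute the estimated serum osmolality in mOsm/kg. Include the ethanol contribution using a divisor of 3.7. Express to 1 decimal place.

386.6 mOsm/kg

Calculated osmolality = 2·Na + glucose/18 + urea + ethanol/3.7
= 2·139 + 96/18 + 5.7 + 361/3.7
= 278 + 5.33 + 5.70 + 97.57
= 386.6 mOsm/kg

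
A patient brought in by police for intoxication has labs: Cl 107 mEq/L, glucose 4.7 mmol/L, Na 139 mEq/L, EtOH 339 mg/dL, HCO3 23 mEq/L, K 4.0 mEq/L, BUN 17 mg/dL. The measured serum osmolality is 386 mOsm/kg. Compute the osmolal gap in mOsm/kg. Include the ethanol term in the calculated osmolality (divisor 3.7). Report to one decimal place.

Calculated osmolality = 2·Na + glucose + BUN/2.8 + ethanol/3.7
= 2·139 + 4.7 + 17/2.8 + 339/3.7
= 278 + 4.70 + 6.07 + 91.62
= 380.39 mOsm/kg ≈ 380.4 mOsm/kg
Osmolar gap = measured − calculated = 386 − 380.4 = 5.6 mOsm/kg

5.6 mOsm/kg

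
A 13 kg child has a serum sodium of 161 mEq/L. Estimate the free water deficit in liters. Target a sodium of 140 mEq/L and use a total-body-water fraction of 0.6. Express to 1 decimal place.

TBW = 0.6 · 13 = 7.8 L
Free water deficit = TBW · (Na/140 − 1)
= 7.8 · (161/140 − 1)
= 7.8 · 0.15
= 1.17 L

1.2 L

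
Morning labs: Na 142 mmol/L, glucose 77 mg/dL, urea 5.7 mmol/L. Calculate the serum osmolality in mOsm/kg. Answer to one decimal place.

294.0 mOsm/kg

Calculated osmolality = 2·Na + glucose/18 + urea
= 2·142 + 77/18 + 5.7
= 284 + 4.28 + 5.70
= 293.98 mOsm/kg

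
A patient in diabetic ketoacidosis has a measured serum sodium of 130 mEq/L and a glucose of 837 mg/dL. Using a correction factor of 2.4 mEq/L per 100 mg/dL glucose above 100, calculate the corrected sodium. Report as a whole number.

Corrected Na = measured Na + 2.4 · (glucose − 100)/100
= 130 + 2.4 · (837 − 100)/100
= 130 + 17.7
= 147.7 mEq/L

148 mEq/L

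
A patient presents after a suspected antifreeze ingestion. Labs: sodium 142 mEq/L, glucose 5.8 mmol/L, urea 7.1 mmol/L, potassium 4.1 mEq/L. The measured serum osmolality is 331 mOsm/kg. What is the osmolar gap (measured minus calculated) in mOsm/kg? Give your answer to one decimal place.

34.1 mOsm/kg

Calculated osmolality = 2·Na + glucose + urea
= 2·142 + 5.8 + 7.1
= 284 + 5.80 + 7.10
= 296.9 mOsm/kg ≈ 296.9 mOsm/kg
Osmolar gap = measured − calculated = 331 − 296.9 = 34.1 mOsm/kg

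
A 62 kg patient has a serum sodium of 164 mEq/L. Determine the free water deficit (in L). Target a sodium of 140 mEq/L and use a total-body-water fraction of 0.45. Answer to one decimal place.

4.8 L

TBW = 0.45 · 62 = 27.9 L
Free water deficit = TBW · (Na/140 − 1)
= 27.9 · (164/140 − 1)
= 27.9 · 0.1714
= 4.78 L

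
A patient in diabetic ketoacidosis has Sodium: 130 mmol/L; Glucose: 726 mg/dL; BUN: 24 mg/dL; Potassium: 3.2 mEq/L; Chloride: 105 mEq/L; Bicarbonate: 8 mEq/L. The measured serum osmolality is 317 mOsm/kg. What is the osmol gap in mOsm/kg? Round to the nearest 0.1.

Calculated osmolality = 2·Na + glucose/18 + BUN/2.8
= 2·130 + 726/18 + 24/2.8
= 260 + 40.33 + 8.57
= 308.9 mOsm/kg ≈ 308.9 mOsm/kg
Osmolar gap = measured − calculated = 317 − 308.9 = 8.1 mOsm/kg

8.1 mOsm/kg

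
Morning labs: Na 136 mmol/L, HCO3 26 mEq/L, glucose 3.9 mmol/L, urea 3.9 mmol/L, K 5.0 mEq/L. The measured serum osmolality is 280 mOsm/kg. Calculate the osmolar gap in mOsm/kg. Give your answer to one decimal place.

Calculated osmolality = 2·Na + glucose + urea
= 2·136 + 3.9 + 3.9
= 272 + 3.90 + 3.90
= 279.8 mOsm/kg ≈ 279.8 mOsm/kg
Osmolar gap = measured − calculated = 280 − 279.8 = 0.2 mOsm/kg

0.2 mOsm/kg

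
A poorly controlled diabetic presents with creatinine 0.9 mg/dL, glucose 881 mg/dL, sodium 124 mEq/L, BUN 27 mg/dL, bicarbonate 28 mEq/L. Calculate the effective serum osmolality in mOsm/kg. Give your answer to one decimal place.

296.9 mOsm/kg

Effective osmolality excludes urea (freely permeant across cell membranes):
2·Na + glucose/18
= 2·124 + 881/18
= 248 + 48.94
= 296.94 mOsm/kg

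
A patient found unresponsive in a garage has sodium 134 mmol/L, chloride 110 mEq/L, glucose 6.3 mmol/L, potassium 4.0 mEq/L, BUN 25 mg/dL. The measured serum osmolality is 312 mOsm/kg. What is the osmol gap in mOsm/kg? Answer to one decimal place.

28.8 mOsm/kg

Calculated osmolality = 2·Na + glucose + BUN/2.8
= 2·134 + 6.3 + 25/2.8
= 268 + 6.30 + 8.93
= 283.23 mOsm/kg ≈ 283.2 mOsm/kg
Osmolar gap = measured − calculated = 312 − 283.2 = 28.8 mOsm/kg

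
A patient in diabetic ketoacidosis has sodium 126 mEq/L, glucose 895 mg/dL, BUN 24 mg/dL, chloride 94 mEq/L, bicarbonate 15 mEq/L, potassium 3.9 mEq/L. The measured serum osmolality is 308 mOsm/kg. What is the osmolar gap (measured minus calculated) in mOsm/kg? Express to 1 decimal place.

-2.3 mOsm/kg

Calculated osmolality = 2·Na + glucose/18 + BUN/2.8
= 2·126 + 895/18 + 24/2.8
= 252 + 49.72 + 8.57
= 310.29 mOsm/kg ≈ 310.3 mOsm/kg
Osmolar gap = measured − calculated = 308 − 310.3 = -2.3 mOsm/kg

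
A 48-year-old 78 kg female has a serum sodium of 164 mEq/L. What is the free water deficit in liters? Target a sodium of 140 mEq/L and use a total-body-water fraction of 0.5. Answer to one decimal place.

6.7 L

TBW = 0.5 · 78 = 39 L
Free water deficit = TBW · (Na/140 − 1)
= 39 · (164/140 − 1)
= 39 · 0.1714
= 6.68 L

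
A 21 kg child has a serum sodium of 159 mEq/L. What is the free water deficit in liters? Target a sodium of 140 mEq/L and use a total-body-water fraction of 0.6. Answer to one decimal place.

TBW = 0.6 · 21 = 12.6 L
Free water deficit = TBW · (Na/140 − 1)
= 12.6 · (159/140 − 1)
= 12.6 · 0.1357
= 1.71 L

1.7 L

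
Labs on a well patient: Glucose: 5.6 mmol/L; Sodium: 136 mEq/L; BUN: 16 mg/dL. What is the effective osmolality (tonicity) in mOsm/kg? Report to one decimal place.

277.6 mOsm/kg

Effective osmolality excludes urea (freely permeant across cell membranes):
2·Na + glucose
= 2·136 + 5.6
= 272 + 5.6
= 277.6 mOsm/kg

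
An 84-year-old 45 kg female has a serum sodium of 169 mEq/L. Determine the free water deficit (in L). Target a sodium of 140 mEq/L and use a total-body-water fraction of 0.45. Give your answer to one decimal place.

4.2 L

TBW = 0.45 · 45 = 20.25 L
Free water deficit = TBW · (Na/140 − 1)
= 20.25 · (169/140 − 1)
= 20.25 · 0.2071
= 4.19 L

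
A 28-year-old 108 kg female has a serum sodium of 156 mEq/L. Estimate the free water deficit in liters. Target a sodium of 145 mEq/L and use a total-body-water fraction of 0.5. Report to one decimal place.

4.1 L

TBW = 0.5 · 108 = 54 L
Free water deficit = TBW · (Na/145 − 1)
= 54 · (156/145 − 1)
= 54 · 0.0759
= 4.1 L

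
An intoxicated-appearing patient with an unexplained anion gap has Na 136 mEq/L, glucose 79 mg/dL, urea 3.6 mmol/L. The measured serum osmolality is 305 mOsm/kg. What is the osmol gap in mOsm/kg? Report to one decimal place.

Calculated osmolality = 2·Na + glucose/18 + urea
= 2·136 + 79/18 + 3.6
= 272 + 4.39 + 3.60
= 279.99 mOsm/kg ≈ 280.0 mOsm/kg
Osmolar gap = measured − calculated = 305 − 280.0 = 25.0 mOsm/kg

25.0 mOsm/kg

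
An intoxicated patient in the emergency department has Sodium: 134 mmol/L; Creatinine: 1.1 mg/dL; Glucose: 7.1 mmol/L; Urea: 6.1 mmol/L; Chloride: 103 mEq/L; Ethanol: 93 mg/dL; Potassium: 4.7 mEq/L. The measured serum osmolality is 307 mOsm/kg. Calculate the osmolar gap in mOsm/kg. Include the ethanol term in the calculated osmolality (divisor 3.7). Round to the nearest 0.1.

0.7 mOsm/kg

Calculated osmolality = 2·Na + glucose + urea + ethanol/3.7
= 2·134 + 7.1 + 6.1 + 93/3.7
= 268 + 7.10 + 6.10 + 25.14
= 306.34 mOsm/kg ≈ 306.3 mOsm/kg
Osmolar gap = measured − calculated = 307 − 306.3 = 0.7 mOsm/kg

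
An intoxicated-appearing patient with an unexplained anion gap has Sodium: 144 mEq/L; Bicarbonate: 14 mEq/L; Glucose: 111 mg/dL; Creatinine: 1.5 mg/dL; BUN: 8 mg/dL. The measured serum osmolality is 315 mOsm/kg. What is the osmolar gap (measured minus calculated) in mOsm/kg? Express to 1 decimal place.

18.0 mOsm/kg

Calculated osmolality = 2·Na + glucose/18 + BUN/2.8
= 2·144 + 111/18 + 8/2.8
= 288 + 6.17 + 2.86
= 297.03 mOsm/kg ≈ 297.0 mOsm/kg
Osmolar gap = measured − calculated = 315 − 297.0 = 18.0 mOsm/kg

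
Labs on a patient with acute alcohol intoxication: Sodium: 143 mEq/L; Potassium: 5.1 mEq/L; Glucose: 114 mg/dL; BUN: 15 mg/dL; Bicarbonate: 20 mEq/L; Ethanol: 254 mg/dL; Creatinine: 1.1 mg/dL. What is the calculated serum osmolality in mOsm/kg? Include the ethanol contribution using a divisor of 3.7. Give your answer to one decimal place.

Calculated osmolality = 2·Na + glucose/18 + BUN/2.8 + ethanol/3.7
= 2·143 + 114/18 + 15/2.8 + 254/3.7
= 286 + 6.33 + 5.36 + 68.65
= 366.34 mOsm/kg

366.3 mOsm/kg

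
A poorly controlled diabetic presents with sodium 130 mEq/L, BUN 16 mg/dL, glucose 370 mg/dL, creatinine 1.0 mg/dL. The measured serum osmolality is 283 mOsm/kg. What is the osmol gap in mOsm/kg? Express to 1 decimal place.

Calculated osmolality = 2·Na + glucose/18 + BUN/2.8
= 2·130 + 370/18 + 16/2.8
= 260 + 20.56 + 5.71
= 286.27 mOsm/kg ≈ 286.3 mOsm/kg
Osmolar gap = measured − calculated = 283 − 286.3 = -3.3 mOsm/kg

-3.3 mOsm/kg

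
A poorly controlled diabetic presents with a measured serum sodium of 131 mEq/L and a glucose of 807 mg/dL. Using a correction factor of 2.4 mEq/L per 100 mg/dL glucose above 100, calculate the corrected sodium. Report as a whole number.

Corrected Na = measured Na + 2.4 · (glucose − 100)/100
= 131 + 2.4 · (807 − 100)/100
= 131 + 17
= 148 mEq/L

148 mEq/L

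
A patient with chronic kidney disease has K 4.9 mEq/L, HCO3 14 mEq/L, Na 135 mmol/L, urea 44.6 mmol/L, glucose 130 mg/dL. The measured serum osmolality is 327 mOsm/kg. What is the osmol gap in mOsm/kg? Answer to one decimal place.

5.2 mOsm/kg

Calculated osmolality = 2·Na + glucose/18 + urea
= 2·135 + 130/18 + 44.6
= 270 + 7.22 + 44.60
= 321.82 mOsm/kg ≈ 321.8 mOsm/kg
Osmolar gap = measured − calculated = 327 − 321.8 = 5.2 mOsm/kg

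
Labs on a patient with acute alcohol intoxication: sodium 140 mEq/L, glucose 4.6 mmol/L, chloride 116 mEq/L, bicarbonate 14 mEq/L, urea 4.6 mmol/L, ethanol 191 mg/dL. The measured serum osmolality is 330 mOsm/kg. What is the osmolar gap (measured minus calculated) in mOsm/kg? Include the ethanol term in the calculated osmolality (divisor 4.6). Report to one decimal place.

-0.7 mOsm/kg

Calculated osmolality = 2·Na + glucose + urea + ethanol/4.6
= 2·140 + 4.6 + 4.6 + 191/4.6
= 280 + 4.60 + 4.60 + 41.52
= 330.72 mOsm/kg ≈ 330.7 mOsm/kg
Osmolar gap = measured − calculated = 330 − 330.7 = -0.7 mOsm/kg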